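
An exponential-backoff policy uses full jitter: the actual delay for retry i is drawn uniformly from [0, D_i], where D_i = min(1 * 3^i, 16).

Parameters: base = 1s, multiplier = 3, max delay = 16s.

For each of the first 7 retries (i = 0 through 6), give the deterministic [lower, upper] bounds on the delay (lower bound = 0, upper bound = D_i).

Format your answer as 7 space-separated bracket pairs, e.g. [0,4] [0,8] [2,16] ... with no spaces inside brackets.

Answer: [0,1] [0,3] [0,9] [0,16] [0,16] [0,16] [0,16]

Derivation:
Computing bounds per retry:
  i=0: D_i=min(1*3^0,16)=1, bounds=[0,1]
  i=1: D_i=min(1*3^1,16)=3, bounds=[0,3]
  i=2: D_i=min(1*3^2,16)=9, bounds=[0,9]
  i=3: D_i=min(1*3^3,16)=16, bounds=[0,16]
  i=4: D_i=min(1*3^4,16)=16, bounds=[0,16]
  i=5: D_i=min(1*3^5,16)=16, bounds=[0,16]
  i=6: D_i=min(1*3^6,16)=16, bounds=[0,16]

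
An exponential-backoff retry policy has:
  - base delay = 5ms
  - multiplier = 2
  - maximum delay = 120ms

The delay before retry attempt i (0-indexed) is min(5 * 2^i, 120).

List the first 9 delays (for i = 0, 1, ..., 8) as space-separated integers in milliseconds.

Answer: 5 10 20 40 80 120 120 120 120

Derivation:
Computing each delay:
  i=0: min(5*2^0, 120) = 5
  i=1: min(5*2^1, 120) = 10
  i=2: min(5*2^2, 120) = 20
  i=3: min(5*2^3, 120) = 40
  i=4: min(5*2^4, 120) = 80
  i=5: min(5*2^5, 120) = 120
  i=6: min(5*2^6, 120) = 120
  i=7: min(5*2^7, 120) = 120
  i=8: min(5*2^8, 120) = 120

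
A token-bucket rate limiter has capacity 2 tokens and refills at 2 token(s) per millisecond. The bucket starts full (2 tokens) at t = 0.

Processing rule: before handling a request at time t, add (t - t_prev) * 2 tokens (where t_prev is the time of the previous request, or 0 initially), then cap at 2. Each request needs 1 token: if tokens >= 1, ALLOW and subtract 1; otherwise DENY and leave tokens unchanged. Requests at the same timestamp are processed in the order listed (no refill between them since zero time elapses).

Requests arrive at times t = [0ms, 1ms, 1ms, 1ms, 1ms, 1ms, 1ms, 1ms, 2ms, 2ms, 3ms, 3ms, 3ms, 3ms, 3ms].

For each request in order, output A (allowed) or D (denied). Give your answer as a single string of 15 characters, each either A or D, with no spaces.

Answer: AAADDDDDAAAADDD

Derivation:
Simulating step by step:
  req#1 t=0ms: ALLOW
  req#2 t=1ms: ALLOW
  req#3 t=1ms: ALLOW
  req#4 t=1ms: DENY
  req#5 t=1ms: DENY
  req#6 t=1ms: DENY
  req#7 t=1ms: DENY
  req#8 t=1ms: DENY
  req#9 t=2ms: ALLOW
  req#10 t=2ms: ALLOW
  req#11 t=3ms: ALLOW
  req#12 t=3ms: ALLOW
  req#13 t=3ms: DENY
  req#14 t=3ms: DENY
  req#15 t=3ms: DENY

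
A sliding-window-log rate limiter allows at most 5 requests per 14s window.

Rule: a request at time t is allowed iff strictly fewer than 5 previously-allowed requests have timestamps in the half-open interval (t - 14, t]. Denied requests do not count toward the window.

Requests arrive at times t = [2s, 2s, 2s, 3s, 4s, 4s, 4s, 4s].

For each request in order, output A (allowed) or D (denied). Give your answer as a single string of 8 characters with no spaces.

Tracking allowed requests in the window:
  req#1 t=2s: ALLOW
  req#2 t=2s: ALLOW
  req#3 t=2s: ALLOW
  req#4 t=3s: ALLOW
  req#5 t=4s: ALLOW
  req#6 t=4s: DENY
  req#7 t=4s: DENY
  req#8 t=4s: DENY

Answer: AAAAADDD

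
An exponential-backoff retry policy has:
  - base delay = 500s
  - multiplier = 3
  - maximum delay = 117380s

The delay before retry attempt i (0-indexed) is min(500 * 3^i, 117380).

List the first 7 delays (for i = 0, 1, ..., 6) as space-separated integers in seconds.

Answer: 500 1500 4500 13500 40500 117380 117380

Derivation:
Computing each delay:
  i=0: min(500*3^0, 117380) = 500
  i=1: min(500*3^1, 117380) = 1500
  i=2: min(500*3^2, 117380) = 4500
  i=3: min(500*3^3, 117380) = 13500
  i=4: min(500*3^4, 117380) = 40500
  i=5: min(500*3^5, 117380) = 117380
  i=6: min(500*3^6, 117380) = 117380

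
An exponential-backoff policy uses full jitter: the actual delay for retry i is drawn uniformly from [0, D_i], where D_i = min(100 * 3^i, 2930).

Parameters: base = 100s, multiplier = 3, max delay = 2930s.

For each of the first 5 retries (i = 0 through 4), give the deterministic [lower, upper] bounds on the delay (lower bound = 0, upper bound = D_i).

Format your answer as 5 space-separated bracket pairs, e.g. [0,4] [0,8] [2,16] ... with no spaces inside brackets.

Computing bounds per retry:
  i=0: D_i=min(100*3^0,2930)=100, bounds=[0,100]
  i=1: D_i=min(100*3^1,2930)=300, bounds=[0,300]
  i=2: D_i=min(100*3^2,2930)=900, bounds=[0,900]
  i=3: D_i=min(100*3^3,2930)=2700, bounds=[0,2700]
  i=4: D_i=min(100*3^4,2930)=2930, bounds=[0,2930]

Answer: [0,100] [0,300] [0,900] [0,2700] [0,2930]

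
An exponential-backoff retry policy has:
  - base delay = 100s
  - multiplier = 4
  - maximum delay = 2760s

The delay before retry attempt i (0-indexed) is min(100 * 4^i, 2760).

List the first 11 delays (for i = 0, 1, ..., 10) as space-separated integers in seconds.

Answer: 100 400 1600 2760 2760 2760 2760 2760 2760 2760 2760

Derivation:
Computing each delay:
  i=0: min(100*4^0, 2760) = 100
  i=1: min(100*4^1, 2760) = 400
  i=2: min(100*4^2, 2760) = 1600
  i=3: min(100*4^3, 2760) = 2760
  i=4: min(100*4^4, 2760) = 2760
  i=5: min(100*4^5, 2760) = 2760
  i=6: min(100*4^6, 2760) = 2760
  i=7: min(100*4^7, 2760) = 2760
  i=8: min(100*4^8, 2760) = 2760
  i=9: min(100*4^9, 2760) = 2760
  i=10: min(100*4^10, 2760) = 2760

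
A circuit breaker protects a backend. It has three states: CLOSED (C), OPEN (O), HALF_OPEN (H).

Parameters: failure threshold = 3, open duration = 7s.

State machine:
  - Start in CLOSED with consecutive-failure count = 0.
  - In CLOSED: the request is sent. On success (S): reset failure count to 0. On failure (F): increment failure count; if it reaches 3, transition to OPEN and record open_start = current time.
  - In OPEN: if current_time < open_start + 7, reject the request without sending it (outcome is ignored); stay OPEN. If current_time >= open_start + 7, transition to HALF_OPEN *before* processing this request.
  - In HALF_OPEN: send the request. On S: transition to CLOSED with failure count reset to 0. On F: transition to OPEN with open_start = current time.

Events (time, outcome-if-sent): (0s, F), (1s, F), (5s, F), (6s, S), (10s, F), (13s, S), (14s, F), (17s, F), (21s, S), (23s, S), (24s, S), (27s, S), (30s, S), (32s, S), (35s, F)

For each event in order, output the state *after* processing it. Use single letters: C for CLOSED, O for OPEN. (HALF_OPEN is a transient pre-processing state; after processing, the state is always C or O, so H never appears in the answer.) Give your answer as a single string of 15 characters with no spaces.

Answer: CCOOOCCCCCCCCCC

Derivation:
State after each event:
  event#1 t=0s outcome=F: state=CLOSED
  event#2 t=1s outcome=F: state=CLOSED
  event#3 t=5s outcome=F: state=OPEN
  event#4 t=6s outcome=S: state=OPEN
  event#5 t=10s outcome=F: state=OPEN
  event#6 t=13s outcome=S: state=CLOSED
  event#7 t=14s outcome=F: state=CLOSED
  event#8 t=17s outcome=F: state=CLOSED
  event#9 t=21s outcome=S: state=CLOSED
  event#10 t=23s outcome=S: state=CLOSED
  event#11 t=24s outcome=S: state=CLOSED
  event#12 t=27s outcome=S: state=CLOSED
  event#13 t=30s outcome=S: state=CLOSED
  event#14 t=32s outcome=S: state=CLOSED
  event#15 t=35s outcome=F: state=CLOSED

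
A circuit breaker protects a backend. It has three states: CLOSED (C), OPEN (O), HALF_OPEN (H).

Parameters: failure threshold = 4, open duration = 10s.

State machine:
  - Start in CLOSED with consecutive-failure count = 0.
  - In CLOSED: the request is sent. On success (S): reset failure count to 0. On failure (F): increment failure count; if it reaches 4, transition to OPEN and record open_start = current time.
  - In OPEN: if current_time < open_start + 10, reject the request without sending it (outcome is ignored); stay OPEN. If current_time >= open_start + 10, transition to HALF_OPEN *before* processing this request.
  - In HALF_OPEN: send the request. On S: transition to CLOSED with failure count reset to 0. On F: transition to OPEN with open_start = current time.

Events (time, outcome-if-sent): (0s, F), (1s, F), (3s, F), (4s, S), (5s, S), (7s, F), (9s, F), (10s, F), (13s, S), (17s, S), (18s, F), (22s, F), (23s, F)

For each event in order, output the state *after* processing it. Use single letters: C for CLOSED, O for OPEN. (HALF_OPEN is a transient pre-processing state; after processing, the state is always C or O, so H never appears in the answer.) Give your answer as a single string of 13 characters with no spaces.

Answer: CCCCCCCCCCCCC

Derivation:
State after each event:
  event#1 t=0s outcome=F: state=CLOSED
  event#2 t=1s outcome=F: state=CLOSED
  event#3 t=3s outcome=F: state=CLOSED
  event#4 t=4s outcome=S: state=CLOSED
  event#5 t=5s outcome=S: state=CLOSED
  event#6 t=7s outcome=F: state=CLOSED
  event#7 t=9s outcome=F: state=CLOSED
  event#8 t=10s outcome=F: state=CLOSED
  event#9 t=13s outcome=S: state=CLOSED
  event#10 t=17s outcome=S: state=CLOSED
  event#11 t=18s outcome=F: state=CLOSED
  event#12 t=22s outcome=F: state=CLOSED
  event#13 t=23s outcome=F: state=CLOSED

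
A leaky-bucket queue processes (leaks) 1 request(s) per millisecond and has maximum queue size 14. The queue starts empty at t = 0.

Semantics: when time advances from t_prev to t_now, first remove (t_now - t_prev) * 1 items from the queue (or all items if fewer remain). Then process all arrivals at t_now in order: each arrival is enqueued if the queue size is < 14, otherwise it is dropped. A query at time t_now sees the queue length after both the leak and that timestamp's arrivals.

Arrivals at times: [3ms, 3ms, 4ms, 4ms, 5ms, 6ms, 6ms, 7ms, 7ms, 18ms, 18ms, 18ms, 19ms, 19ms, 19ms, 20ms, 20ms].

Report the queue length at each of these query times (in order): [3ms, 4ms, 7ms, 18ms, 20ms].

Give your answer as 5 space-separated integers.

Answer: 2 3 5 3 6

Derivation:
Queue lengths at query times:
  query t=3ms: backlog = 2
  query t=4ms: backlog = 3
  query t=7ms: backlog = 5
  query t=18ms: backlog = 3
  query t=20ms: backlog = 6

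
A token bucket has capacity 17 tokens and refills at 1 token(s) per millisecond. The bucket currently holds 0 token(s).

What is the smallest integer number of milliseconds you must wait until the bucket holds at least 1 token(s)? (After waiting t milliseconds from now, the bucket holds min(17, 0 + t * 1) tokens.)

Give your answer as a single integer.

Answer: 1

Derivation:
Need 0 + t * 1 >= 1, so t >= 1/1.
Smallest integer t = ceil(1/1) = 1.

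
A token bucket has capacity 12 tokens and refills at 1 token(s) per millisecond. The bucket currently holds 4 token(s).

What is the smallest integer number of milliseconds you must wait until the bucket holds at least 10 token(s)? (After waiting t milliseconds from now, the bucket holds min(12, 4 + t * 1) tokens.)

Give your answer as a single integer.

Need 4 + t * 1 >= 10, so t >= 6/1.
Smallest integer t = ceil(6/1) = 6.

Answer: 6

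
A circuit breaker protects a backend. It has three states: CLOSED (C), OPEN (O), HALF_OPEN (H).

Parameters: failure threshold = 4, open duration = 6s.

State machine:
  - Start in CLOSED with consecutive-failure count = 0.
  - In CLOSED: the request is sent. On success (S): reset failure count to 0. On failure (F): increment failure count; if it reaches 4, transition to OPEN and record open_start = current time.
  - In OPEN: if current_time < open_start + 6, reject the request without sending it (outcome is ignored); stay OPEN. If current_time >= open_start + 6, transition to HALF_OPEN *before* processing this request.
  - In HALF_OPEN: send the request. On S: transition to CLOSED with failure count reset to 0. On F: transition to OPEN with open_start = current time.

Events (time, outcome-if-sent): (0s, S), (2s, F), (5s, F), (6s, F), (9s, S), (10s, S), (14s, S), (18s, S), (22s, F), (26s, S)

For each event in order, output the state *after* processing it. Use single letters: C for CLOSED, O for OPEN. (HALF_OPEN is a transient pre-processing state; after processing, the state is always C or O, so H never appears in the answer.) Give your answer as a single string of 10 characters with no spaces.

State after each event:
  event#1 t=0s outcome=S: state=CLOSED
  event#2 t=2s outcome=F: state=CLOSED
  event#3 t=5s outcome=F: state=CLOSED
  event#4 t=6s outcome=F: state=CLOSED
  event#5 t=9s outcome=S: state=CLOSED
  event#6 t=10s outcome=S: state=CLOSED
  event#7 t=14s outcome=S: state=CLOSED
  event#8 t=18s outcome=S: state=CLOSED
  event#9 t=22s outcome=F: state=CLOSED
  event#10 t=26s outcome=S: state=CLOSED

Answer: CCCCCCCCCC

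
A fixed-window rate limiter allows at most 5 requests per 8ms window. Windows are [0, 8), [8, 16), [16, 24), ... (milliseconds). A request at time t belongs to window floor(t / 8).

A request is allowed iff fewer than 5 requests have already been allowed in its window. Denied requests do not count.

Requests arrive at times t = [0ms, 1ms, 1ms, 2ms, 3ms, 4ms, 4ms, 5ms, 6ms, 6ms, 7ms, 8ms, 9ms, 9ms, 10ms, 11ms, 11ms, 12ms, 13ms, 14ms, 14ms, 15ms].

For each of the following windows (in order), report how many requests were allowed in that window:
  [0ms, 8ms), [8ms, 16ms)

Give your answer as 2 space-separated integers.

Processing requests:
  req#1 t=0ms (window 0): ALLOW
  req#2 t=1ms (window 0): ALLOW
  req#3 t=1ms (window 0): ALLOW
  req#4 t=2ms (window 0): ALLOW
  req#5 t=3ms (window 0): ALLOW
  req#6 t=4ms (window 0): DENY
  req#7 t=4ms (window 0): DENY
  req#8 t=5ms (window 0): DENY
  req#9 t=6ms (window 0): DENY
  req#10 t=6ms (window 0): DENY
  req#11 t=7ms (window 0): DENY
  req#12 t=8ms (window 1): ALLOW
  req#13 t=9ms (window 1): ALLOW
  req#14 t=9ms (window 1): ALLOW
  req#15 t=10ms (window 1): ALLOW
  req#16 t=11ms (window 1): ALLOW
  req#17 t=11ms (window 1): DENY
  req#18 t=12ms (window 1): DENY
  req#19 t=13ms (window 1): DENY
  req#20 t=14ms (window 1): DENY
  req#21 t=14ms (window 1): DENY
  req#22 t=15ms (window 1): DENY

Allowed counts by window: 5 5

Answer: 5 5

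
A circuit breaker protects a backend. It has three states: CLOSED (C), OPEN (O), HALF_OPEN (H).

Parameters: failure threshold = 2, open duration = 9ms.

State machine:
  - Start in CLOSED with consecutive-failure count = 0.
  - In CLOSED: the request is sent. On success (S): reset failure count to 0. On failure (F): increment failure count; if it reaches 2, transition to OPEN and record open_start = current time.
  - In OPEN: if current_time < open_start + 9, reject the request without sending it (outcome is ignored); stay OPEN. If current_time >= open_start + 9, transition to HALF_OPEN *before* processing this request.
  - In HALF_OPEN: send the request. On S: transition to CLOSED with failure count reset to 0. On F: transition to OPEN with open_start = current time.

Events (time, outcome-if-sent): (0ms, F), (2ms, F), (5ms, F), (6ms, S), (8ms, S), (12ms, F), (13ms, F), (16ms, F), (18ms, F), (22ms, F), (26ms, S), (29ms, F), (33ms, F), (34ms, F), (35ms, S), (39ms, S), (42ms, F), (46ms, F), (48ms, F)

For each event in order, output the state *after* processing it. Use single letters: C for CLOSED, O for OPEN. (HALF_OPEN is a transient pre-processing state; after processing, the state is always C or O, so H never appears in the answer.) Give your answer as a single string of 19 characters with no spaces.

Answer: COOOOOOOOOOOOOOOOOO

Derivation:
State after each event:
  event#1 t=0ms outcome=F: state=CLOSED
  event#2 t=2ms outcome=F: state=OPEN
  event#3 t=5ms outcome=F: state=OPEN
  event#4 t=6ms outcome=S: state=OPEN
  event#5 t=8ms outcome=S: state=OPEN
  event#6 t=12ms outcome=F: state=OPEN
  event#7 t=13ms outcome=F: state=OPEN
  event#8 t=16ms outcome=F: state=OPEN
  event#9 t=18ms outcome=F: state=OPEN
  event#10 t=22ms outcome=F: state=OPEN
  event#11 t=26ms outcome=S: state=OPEN
  event#12 t=29ms outcome=F: state=OPEN
  event#13 t=33ms outcome=F: state=OPEN
  event#14 t=34ms outcome=F: state=OPEN
  event#15 t=35ms outcome=S: state=OPEN
  event#16 t=39ms outcome=S: state=OPEN
  event#17 t=42ms outcome=F: state=OPEN
  event#18 t=46ms outcome=F: state=OPEN
  event#19 t=48ms outcome=F: state=OPEN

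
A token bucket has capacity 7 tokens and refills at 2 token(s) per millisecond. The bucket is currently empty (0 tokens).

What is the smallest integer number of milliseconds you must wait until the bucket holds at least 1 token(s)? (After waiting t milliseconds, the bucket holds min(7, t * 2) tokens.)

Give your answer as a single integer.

Need t * 2 >= 1, so t >= 1/2.
Smallest integer t = ceil(1/2) = 1.

Answer: 1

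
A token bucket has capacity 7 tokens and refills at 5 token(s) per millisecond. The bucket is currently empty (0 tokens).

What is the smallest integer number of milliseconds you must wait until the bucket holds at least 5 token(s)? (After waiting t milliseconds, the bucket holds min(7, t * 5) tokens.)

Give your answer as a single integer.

Need t * 5 >= 5, so t >= 5/5.
Smallest integer t = ceil(5/5) = 1.

Answer: 1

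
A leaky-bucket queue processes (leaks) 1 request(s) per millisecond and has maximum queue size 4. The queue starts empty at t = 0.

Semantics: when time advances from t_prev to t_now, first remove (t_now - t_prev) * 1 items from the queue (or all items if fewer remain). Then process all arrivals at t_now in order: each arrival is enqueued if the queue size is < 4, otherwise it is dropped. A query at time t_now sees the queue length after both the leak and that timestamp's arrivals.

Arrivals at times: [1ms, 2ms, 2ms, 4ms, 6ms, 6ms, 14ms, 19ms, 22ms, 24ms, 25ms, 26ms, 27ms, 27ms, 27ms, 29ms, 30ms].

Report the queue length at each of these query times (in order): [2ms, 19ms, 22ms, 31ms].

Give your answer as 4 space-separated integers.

Answer: 2 1 1 1

Derivation:
Queue lengths at query times:
  query t=2ms: backlog = 2
  query t=19ms: backlog = 1
  query t=22ms: backlog = 1
  query t=31ms: backlog = 1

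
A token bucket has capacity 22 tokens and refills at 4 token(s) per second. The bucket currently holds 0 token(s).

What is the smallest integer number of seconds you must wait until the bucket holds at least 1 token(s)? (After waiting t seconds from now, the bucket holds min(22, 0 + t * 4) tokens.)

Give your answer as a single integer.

Answer: 1

Derivation:
Need 0 + t * 4 >= 1, so t >= 1/4.
Smallest integer t = ceil(1/4) = 1.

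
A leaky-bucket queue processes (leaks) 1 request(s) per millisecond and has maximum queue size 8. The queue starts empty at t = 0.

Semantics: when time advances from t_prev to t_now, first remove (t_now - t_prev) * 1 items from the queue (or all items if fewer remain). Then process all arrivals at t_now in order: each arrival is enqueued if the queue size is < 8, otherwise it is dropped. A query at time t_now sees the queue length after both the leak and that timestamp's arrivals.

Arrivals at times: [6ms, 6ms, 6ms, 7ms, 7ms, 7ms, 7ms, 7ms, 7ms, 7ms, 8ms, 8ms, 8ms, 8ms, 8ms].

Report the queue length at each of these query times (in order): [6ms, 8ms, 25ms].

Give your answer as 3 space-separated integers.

Answer: 3 8 0

Derivation:
Queue lengths at query times:
  query t=6ms: backlog = 3
  query t=8ms: backlog = 8
  query t=25ms: backlog = 0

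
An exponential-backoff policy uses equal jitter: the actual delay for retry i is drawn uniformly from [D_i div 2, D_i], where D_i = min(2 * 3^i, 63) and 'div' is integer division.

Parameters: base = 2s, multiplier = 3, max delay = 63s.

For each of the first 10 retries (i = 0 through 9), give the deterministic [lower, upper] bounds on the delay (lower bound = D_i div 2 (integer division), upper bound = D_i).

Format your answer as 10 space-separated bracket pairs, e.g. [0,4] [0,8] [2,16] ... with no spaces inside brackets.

Answer: [1,2] [3,6] [9,18] [27,54] [31,63] [31,63] [31,63] [31,63] [31,63] [31,63]

Derivation:
Computing bounds per retry:
  i=0: D_i=min(2*3^0,63)=2, bounds=[1,2]
  i=1: D_i=min(2*3^1,63)=6, bounds=[3,6]
  i=2: D_i=min(2*3^2,63)=18, bounds=[9,18]
  i=3: D_i=min(2*3^3,63)=54, bounds=[27,54]
  i=4: D_i=min(2*3^4,63)=63, bounds=[31,63]
  i=5: D_i=min(2*3^5,63)=63, bounds=[31,63]
  i=6: D_i=min(2*3^6,63)=63, bounds=[31,63]
  i=7: D_i=min(2*3^7,63)=63, bounds=[31,63]
  i=8: D_i=min(2*3^8,63)=63, bounds=[31,63]
  i=9: D_i=min(2*3^9,63)=63, bounds=[31,63]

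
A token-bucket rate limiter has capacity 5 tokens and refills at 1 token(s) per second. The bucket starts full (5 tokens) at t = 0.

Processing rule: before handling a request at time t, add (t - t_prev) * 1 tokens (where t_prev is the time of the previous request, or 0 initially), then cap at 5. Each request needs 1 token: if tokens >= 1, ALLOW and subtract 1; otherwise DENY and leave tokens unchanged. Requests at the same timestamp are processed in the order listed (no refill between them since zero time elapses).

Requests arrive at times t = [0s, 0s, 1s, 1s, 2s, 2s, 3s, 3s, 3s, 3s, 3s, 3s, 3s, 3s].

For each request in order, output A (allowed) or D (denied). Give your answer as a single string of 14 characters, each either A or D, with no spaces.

Simulating step by step:
  req#1 t=0s: ALLOW
  req#2 t=0s: ALLOW
  req#3 t=1s: ALLOW
  req#4 t=1s: ALLOW
  req#5 t=2s: ALLOW
  req#6 t=2s: ALLOW
  req#7 t=3s: ALLOW
  req#8 t=3s: ALLOW
  req#9 t=3s: DENY
  req#10 t=3s: DENY
  req#11 t=3s: DENY
  req#12 t=3s: DENY
  req#13 t=3s: DENY
  req#14 t=3s: DENY

Answer: AAAAAAAADDDDDD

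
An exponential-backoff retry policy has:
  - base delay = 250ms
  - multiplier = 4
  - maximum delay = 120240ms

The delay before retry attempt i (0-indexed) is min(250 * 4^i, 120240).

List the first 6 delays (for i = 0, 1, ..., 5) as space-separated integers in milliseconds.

Computing each delay:
  i=0: min(250*4^0, 120240) = 250
  i=1: min(250*4^1, 120240) = 1000
  i=2: min(250*4^2, 120240) = 4000
  i=3: min(250*4^3, 120240) = 16000
  i=4: min(250*4^4, 120240) = 64000
  i=5: min(250*4^5, 120240) = 120240

Answer: 250 1000 4000 16000 64000 120240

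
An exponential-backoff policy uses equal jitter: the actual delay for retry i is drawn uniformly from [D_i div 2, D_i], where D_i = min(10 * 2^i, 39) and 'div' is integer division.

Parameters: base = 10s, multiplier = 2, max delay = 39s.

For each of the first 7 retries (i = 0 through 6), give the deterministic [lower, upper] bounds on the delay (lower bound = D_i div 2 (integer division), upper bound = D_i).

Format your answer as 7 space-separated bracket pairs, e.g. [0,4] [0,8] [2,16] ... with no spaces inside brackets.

Computing bounds per retry:
  i=0: D_i=min(10*2^0,39)=10, bounds=[5,10]
  i=1: D_i=min(10*2^1,39)=20, bounds=[10,20]
  i=2: D_i=min(10*2^2,39)=39, bounds=[19,39]
  i=3: D_i=min(10*2^3,39)=39, bounds=[19,39]
  i=4: D_i=min(10*2^4,39)=39, bounds=[19,39]
  i=5: D_i=min(10*2^5,39)=39, bounds=[19,39]
  i=6: D_i=min(10*2^6,39)=39, bounds=[19,39]

Answer: [5,10] [10,20] [19,39] [19,39] [19,39] [19,39] [19,39]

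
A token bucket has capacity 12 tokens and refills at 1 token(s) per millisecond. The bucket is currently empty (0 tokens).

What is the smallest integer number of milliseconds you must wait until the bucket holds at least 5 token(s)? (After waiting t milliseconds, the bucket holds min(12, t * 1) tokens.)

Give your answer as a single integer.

Answer: 5

Derivation:
Need t * 1 >= 5, so t >= 5/1.
Smallest integer t = ceil(5/1) = 5.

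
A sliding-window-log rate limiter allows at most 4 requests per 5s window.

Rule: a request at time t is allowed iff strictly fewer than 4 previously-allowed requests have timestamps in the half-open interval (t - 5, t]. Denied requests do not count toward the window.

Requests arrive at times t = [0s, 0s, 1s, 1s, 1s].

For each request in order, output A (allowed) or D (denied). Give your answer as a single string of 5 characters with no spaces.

Answer: AAAAD

Derivation:
Tracking allowed requests in the window:
  req#1 t=0s: ALLOW
  req#2 t=0s: ALLOW
  req#3 t=1s: ALLOW
  req#4 t=1s: ALLOW
  req#5 t=1s: DENY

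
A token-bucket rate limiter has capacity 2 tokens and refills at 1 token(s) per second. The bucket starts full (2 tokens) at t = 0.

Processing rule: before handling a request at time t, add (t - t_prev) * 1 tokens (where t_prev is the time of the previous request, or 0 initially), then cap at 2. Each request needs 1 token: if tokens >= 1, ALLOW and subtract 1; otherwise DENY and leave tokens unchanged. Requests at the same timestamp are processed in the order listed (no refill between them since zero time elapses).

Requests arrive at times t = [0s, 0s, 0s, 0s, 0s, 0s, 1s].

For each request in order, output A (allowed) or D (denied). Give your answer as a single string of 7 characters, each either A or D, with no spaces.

Answer: AADDDDA

Derivation:
Simulating step by step:
  req#1 t=0s: ALLOW
  req#2 t=0s: ALLOW
  req#3 t=0s: DENY
  req#4 t=0s: DENY
  req#5 t=0s: DENY
  req#6 t=0s: DENY
  req#7 t=1s: ALLOW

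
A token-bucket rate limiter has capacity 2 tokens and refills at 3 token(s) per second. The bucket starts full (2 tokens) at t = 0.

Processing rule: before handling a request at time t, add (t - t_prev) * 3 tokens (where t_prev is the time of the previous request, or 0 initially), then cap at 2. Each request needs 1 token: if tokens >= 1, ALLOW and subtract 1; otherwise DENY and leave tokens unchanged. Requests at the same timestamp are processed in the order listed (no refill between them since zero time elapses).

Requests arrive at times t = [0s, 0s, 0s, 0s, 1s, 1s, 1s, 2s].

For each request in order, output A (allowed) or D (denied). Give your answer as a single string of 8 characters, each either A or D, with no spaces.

Answer: AADDAADA

Derivation:
Simulating step by step:
  req#1 t=0s: ALLOW
  req#2 t=0s: ALLOW
  req#3 t=0s: DENY
  req#4 t=0s: DENY
  req#5 t=1s: ALLOW
  req#6 t=1s: ALLOW
  req#7 t=1s: DENY
  req#8 t=2s: ALLOW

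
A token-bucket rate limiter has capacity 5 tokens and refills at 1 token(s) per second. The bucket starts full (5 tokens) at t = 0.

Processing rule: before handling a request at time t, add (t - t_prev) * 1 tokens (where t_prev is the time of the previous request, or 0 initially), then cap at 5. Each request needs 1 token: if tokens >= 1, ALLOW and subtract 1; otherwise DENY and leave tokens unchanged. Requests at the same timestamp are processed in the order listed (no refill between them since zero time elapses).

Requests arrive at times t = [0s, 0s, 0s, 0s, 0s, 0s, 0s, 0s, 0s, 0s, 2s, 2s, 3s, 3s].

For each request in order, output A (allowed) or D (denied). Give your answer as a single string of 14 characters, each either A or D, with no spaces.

Answer: AAAAADDDDDAAAD

Derivation:
Simulating step by step:
  req#1 t=0s: ALLOW
  req#2 t=0s: ALLOW
  req#3 t=0s: ALLOW
  req#4 t=0s: ALLOW
  req#5 t=0s: ALLOW
  req#6 t=0s: DENY
  req#7 t=0s: DENY
  req#8 t=0s: DENY
  req#9 t=0s: DENY
  req#10 t=0s: DENY
  req#11 t=2s: ALLOW
  req#12 t=2s: ALLOW
  req#13 t=3s: ALLOW
  req#14 t=3s: DENY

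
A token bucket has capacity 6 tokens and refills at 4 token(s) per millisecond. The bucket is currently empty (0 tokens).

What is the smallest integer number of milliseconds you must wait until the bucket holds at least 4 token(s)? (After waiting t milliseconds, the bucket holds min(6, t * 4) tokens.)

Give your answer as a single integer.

Need t * 4 >= 4, so t >= 4/4.
Smallest integer t = ceil(4/4) = 1.

Answer: 1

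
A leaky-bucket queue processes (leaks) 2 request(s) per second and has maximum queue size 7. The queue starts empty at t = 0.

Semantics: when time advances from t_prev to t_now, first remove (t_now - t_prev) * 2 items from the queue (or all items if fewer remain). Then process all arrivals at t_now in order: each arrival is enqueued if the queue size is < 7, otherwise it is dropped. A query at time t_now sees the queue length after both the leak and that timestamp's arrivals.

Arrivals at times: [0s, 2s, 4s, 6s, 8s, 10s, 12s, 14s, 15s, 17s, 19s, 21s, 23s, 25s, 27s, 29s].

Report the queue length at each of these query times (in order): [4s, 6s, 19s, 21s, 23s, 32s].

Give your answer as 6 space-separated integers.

Answer: 1 1 1 1 1 0

Derivation:
Queue lengths at query times:
  query t=4s: backlog = 1
  query t=6s: backlog = 1
  query t=19s: backlog = 1
  query t=21s: backlog = 1
  query t=23s: backlog = 1
  query t=32s: backlog = 0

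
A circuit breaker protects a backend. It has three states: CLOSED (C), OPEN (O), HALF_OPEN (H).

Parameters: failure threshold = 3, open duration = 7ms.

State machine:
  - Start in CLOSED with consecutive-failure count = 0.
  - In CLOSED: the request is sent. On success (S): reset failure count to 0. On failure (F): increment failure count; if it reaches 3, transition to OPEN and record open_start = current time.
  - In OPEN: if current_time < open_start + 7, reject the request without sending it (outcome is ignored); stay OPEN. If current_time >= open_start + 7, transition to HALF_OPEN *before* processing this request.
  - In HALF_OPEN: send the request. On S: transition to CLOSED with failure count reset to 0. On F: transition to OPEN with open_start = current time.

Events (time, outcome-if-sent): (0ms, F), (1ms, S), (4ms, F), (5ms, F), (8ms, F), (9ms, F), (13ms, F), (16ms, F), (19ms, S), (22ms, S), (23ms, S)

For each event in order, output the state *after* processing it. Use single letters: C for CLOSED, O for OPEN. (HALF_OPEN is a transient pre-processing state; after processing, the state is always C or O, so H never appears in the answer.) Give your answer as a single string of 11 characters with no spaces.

Answer: CCCCOOOOOOC

Derivation:
State after each event:
  event#1 t=0ms outcome=F: state=CLOSED
  event#2 t=1ms outcome=S: state=CLOSED
  event#3 t=4ms outcome=F: state=CLOSED
  event#4 t=5ms outcome=F: state=CLOSED
  event#5 t=8ms outcome=F: state=OPEN
  event#6 t=9ms outcome=F: state=OPEN
  event#7 t=13ms outcome=F: state=OPEN
  event#8 t=16ms outcome=F: state=OPEN
  event#9 t=19ms outcome=S: state=OPEN
  event#10 t=22ms outcome=S: state=OPEN
  event#11 t=23ms outcome=S: state=CLOSED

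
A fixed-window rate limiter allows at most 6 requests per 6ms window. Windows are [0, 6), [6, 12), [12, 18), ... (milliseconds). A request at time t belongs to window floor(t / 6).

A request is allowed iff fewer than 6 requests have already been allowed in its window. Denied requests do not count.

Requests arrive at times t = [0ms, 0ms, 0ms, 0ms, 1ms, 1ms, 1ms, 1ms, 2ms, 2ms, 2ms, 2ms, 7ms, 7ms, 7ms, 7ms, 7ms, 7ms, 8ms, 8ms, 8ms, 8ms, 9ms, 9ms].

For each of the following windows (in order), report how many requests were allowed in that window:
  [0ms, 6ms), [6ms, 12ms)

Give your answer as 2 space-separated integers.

Processing requests:
  req#1 t=0ms (window 0): ALLOW
  req#2 t=0ms (window 0): ALLOW
  req#3 t=0ms (window 0): ALLOW
  req#4 t=0ms (window 0): ALLOW
  req#5 t=1ms (window 0): ALLOW
  req#6 t=1ms (window 0): ALLOW
  req#7 t=1ms (window 0): DENY
  req#8 t=1ms (window 0): DENY
  req#9 t=2ms (window 0): DENY
  req#10 t=2ms (window 0): DENY
  req#11 t=2ms (window 0): DENY
  req#12 t=2ms (window 0): DENY
  req#13 t=7ms (window 1): ALLOW
  req#14 t=7ms (window 1): ALLOW
  req#15 t=7ms (window 1): ALLOW
  req#16 t=7ms (window 1): ALLOW
  req#17 t=7ms (window 1): ALLOW
  req#18 t=7ms (window 1): ALLOW
  req#19 t=8ms (window 1): DENY
  req#20 t=8ms (window 1): DENY
  req#21 t=8ms (window 1): DENY
  req#22 t=8ms (window 1): DENY
  req#23 t=9ms (window 1): DENY
  req#24 t=9ms (window 1): DENY

Allowed counts by window: 6 6

Answer: 6 6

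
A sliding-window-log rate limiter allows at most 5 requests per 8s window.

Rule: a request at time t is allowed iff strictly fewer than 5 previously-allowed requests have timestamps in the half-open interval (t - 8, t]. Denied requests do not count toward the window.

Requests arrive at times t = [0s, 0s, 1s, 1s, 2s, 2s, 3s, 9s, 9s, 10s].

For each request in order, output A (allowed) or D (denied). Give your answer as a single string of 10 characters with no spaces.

Answer: AAAAADDAAA

Derivation:
Tracking allowed requests in the window:
  req#1 t=0s: ALLOW
  req#2 t=0s: ALLOW
  req#3 t=1s: ALLOW
  req#4 t=1s: ALLOW
  req#5 t=2s: ALLOW
  req#6 t=2s: DENY
  req#7 t=3s: DENY
  req#8 t=9s: ALLOW
  req#9 t=9s: ALLOW
  req#10 t=10s: ALLOW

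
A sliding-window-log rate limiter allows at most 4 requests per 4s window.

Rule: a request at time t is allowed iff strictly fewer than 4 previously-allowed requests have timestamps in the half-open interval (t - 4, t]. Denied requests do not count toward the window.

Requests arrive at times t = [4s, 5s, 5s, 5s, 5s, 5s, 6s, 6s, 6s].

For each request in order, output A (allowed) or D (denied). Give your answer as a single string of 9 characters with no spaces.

Answer: AAAADDDDD

Derivation:
Tracking allowed requests in the window:
  req#1 t=4s: ALLOW
  req#2 t=5s: ALLOW
  req#3 t=5s: ALLOW
  req#4 t=5s: ALLOW
  req#5 t=5s: DENY
  req#6 t=5s: DENY
  req#7 t=6s: DENY
  req#8 t=6s: DENY
  req#9 t=6s: DENY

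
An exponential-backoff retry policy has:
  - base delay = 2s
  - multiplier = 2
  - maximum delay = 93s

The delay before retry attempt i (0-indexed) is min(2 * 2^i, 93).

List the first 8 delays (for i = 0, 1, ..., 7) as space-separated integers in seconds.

Answer: 2 4 8 16 32 64 93 93

Derivation:
Computing each delay:
  i=0: min(2*2^0, 93) = 2
  i=1: min(2*2^1, 93) = 4
  i=2: min(2*2^2, 93) = 8
  i=3: min(2*2^3, 93) = 16
  i=4: min(2*2^4, 93) = 32
  i=5: min(2*2^5, 93) = 64
  i=6: min(2*2^6, 93) = 93
  i=7: min(2*2^7, 93) = 93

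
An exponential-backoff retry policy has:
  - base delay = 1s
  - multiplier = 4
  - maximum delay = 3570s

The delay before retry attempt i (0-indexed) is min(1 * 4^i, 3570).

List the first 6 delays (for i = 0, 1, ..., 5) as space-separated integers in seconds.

Computing each delay:
  i=0: min(1*4^0, 3570) = 1
  i=1: min(1*4^1, 3570) = 4
  i=2: min(1*4^2, 3570) = 16
  i=3: min(1*4^3, 3570) = 64
  i=4: min(1*4^4, 3570) = 256
  i=5: min(1*4^5, 3570) = 1024

Answer: 1 4 16 64 256 1024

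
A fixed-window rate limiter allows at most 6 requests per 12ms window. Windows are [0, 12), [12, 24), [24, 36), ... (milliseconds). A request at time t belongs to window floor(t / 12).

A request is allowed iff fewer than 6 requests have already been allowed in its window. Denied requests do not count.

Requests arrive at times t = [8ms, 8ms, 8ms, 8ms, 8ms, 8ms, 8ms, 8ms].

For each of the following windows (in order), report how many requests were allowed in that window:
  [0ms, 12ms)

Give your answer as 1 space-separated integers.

Answer: 6

Derivation:
Processing requests:
  req#1 t=8ms (window 0): ALLOW
  req#2 t=8ms (window 0): ALLOW
  req#3 t=8ms (window 0): ALLOW
  req#4 t=8ms (window 0): ALLOW
  req#5 t=8ms (window 0): ALLOW
  req#6 t=8ms (window 0): ALLOW
  req#7 t=8ms (window 0): DENY
  req#8 t=8ms (window 0): DENY

Allowed counts by window: 6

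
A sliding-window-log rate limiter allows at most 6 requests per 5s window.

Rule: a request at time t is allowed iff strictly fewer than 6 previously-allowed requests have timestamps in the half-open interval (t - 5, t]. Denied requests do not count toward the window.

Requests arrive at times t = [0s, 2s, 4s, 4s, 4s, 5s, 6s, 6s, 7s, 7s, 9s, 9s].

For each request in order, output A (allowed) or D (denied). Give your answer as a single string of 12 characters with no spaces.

Tracking allowed requests in the window:
  req#1 t=0s: ALLOW
  req#2 t=2s: ALLOW
  req#3 t=4s: ALLOW
  req#4 t=4s: ALLOW
  req#5 t=4s: ALLOW
  req#6 t=5s: ALLOW
  req#7 t=6s: ALLOW
  req#8 t=6s: DENY
  req#9 t=7s: ALLOW
  req#10 t=7s: DENY
  req#11 t=9s: ALLOW
  req#12 t=9s: ALLOW

Answer: AAAAAAADADAA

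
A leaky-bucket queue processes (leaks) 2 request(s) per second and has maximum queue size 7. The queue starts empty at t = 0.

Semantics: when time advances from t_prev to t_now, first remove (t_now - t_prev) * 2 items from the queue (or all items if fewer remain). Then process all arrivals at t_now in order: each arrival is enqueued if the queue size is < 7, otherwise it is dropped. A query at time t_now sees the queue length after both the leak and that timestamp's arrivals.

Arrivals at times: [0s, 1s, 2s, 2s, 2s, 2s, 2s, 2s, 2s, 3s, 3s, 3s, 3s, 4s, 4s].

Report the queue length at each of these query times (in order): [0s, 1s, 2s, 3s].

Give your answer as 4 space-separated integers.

Answer: 1 1 7 7

Derivation:
Queue lengths at query times:
  query t=0s: backlog = 1
  query t=1s: backlog = 1
  query t=2s: backlog = 7
  query t=3s: backlog = 7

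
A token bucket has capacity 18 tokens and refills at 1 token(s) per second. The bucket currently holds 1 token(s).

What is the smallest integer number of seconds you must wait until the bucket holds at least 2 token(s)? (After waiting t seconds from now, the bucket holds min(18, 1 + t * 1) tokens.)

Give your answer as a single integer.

Need 1 + t * 1 >= 2, so t >= 1/1.
Smallest integer t = ceil(1/1) = 1.

Answer: 1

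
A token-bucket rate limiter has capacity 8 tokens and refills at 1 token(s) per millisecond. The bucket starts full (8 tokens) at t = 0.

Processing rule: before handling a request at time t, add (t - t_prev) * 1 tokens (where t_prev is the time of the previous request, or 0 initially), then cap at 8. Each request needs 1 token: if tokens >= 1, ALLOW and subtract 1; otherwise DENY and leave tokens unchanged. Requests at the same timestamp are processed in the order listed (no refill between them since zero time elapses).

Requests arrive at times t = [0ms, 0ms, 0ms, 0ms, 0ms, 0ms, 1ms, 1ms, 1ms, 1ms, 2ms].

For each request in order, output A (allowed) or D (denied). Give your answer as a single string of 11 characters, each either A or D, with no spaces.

Simulating step by step:
  req#1 t=0ms: ALLOW
  req#2 t=0ms: ALLOW
  req#3 t=0ms: ALLOW
  req#4 t=0ms: ALLOW
  req#5 t=0ms: ALLOW
  req#6 t=0ms: ALLOW
  req#7 t=1ms: ALLOW
  req#8 t=1ms: ALLOW
  req#9 t=1ms: ALLOW
  req#10 t=1ms: DENY
  req#11 t=2ms: ALLOW

Answer: AAAAAAAAADA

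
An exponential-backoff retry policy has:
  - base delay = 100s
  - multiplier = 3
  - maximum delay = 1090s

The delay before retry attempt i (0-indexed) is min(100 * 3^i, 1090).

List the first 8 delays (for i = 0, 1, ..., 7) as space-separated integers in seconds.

Computing each delay:
  i=0: min(100*3^0, 1090) = 100
  i=1: min(100*3^1, 1090) = 300
  i=2: min(100*3^2, 1090) = 900
  i=3: min(100*3^3, 1090) = 1090
  i=4: min(100*3^4, 1090) = 1090
  i=5: min(100*3^5, 1090) = 1090
  i=6: min(100*3^6, 1090) = 1090
  i=7: min(100*3^7, 1090) = 1090

Answer: 100 300 900 1090 1090 1090 1090 1090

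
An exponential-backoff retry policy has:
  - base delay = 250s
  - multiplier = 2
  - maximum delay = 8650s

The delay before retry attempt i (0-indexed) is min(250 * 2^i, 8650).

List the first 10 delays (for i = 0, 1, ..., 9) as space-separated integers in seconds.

Computing each delay:
  i=0: min(250*2^0, 8650) = 250
  i=1: min(250*2^1, 8650) = 500
  i=2: min(250*2^2, 8650) = 1000
  i=3: min(250*2^3, 8650) = 2000
  i=4: min(250*2^4, 8650) = 4000
  i=5: min(250*2^5, 8650) = 8000
  i=6: min(250*2^6, 8650) = 8650
  i=7: min(250*2^7, 8650) = 8650
  i=8: min(250*2^8, 8650) = 8650
  i=9: min(250*2^9, 8650) = 8650

Answer: 250 500 1000 2000 4000 8000 8650 8650 8650 8650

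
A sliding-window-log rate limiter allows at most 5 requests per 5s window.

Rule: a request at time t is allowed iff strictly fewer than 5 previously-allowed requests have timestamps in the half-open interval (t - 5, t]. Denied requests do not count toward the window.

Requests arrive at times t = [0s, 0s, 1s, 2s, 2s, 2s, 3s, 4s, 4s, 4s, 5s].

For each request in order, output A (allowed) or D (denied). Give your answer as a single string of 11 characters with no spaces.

Answer: AAAAADDDDDA

Derivation:
Tracking allowed requests in the window:
  req#1 t=0s: ALLOW
  req#2 t=0s: ALLOW
  req#3 t=1s: ALLOW
  req#4 t=2s: ALLOW
  req#5 t=2s: ALLOW
  req#6 t=2s: DENY
  req#7 t=3s: DENY
  req#8 t=4s: DENY
  req#9 t=4s: DENY
  req#10 t=4s: DENY
  req#11 t=5s: ALLOW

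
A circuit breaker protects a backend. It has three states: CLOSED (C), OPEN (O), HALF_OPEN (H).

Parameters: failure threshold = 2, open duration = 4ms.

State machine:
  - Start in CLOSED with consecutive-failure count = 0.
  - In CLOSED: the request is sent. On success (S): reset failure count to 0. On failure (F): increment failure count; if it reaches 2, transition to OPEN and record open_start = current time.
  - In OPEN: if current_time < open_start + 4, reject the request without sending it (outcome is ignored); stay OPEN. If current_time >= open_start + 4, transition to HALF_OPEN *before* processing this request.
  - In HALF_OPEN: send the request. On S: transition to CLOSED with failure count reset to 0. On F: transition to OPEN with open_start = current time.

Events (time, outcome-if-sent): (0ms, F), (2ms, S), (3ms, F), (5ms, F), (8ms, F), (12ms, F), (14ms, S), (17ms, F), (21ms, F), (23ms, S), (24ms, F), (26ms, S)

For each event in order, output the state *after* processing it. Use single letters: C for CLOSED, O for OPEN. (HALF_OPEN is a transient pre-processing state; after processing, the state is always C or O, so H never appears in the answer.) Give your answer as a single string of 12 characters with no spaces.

Answer: CCCOOOOOOOOC

Derivation:
State after each event:
  event#1 t=0ms outcome=F: state=CLOSED
  event#2 t=2ms outcome=S: state=CLOSED
  event#3 t=3ms outcome=F: state=CLOSED
  event#4 t=5ms outcome=F: state=OPEN
  event#5 t=8ms outcome=F: state=OPEN
  event#6 t=12ms outcome=F: state=OPEN
  event#7 t=14ms outcome=S: state=OPEN
  event#8 t=17ms outcome=F: state=OPEN
  event#9 t=21ms outcome=F: state=OPEN
  event#10 t=23ms outcome=S: state=OPEN
  event#11 t=24ms outcome=F: state=OPEN
  event#12 t=26ms outcome=S: state=CLOSED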